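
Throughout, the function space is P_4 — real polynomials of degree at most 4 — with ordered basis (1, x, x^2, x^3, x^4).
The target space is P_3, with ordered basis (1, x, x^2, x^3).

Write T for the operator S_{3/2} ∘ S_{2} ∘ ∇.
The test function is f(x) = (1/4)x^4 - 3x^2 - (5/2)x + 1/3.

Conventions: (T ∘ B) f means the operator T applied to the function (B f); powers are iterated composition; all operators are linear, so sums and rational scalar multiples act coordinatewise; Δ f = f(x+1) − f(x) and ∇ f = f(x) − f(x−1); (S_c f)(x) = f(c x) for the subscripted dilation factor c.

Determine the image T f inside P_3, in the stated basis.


∇ f = x^3 - (3/2)x^2 - 5x + 1/4
S_{2} ∇ f = 8x^3 - 6x^2 - 10x + 1/4
S_{3/2} S_{2} ∇ f = 27x^3 - (27/2)x^2 - 15x + 1/4

the image equals g(x) = 27x^3 - (27/2)x^2 - 15x + 1/4


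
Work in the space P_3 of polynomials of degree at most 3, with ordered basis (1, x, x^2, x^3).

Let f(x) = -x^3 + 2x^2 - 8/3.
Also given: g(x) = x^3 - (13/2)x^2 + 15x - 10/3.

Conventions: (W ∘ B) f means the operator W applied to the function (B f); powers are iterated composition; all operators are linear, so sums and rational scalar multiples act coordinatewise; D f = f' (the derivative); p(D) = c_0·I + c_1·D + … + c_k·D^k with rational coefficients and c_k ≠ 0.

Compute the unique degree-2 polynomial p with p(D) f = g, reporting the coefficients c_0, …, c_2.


p(D) = -I + (3/2)·D − (3/2)·D^2, i.e. c_0 = -1, c_1 = 3/2, c_2 = -3/2

D^0 f = -x^3 + 2x^2 - 8/3
D^1 f = -3x^2 + 4x
D^2 f = -6x + 4
matching coefficients of g against c_0 f + c_1 Df + … from the top degree down determines the c_i
solution: c_0 = -1, c_1 = 3/2, c_2 = -3/2


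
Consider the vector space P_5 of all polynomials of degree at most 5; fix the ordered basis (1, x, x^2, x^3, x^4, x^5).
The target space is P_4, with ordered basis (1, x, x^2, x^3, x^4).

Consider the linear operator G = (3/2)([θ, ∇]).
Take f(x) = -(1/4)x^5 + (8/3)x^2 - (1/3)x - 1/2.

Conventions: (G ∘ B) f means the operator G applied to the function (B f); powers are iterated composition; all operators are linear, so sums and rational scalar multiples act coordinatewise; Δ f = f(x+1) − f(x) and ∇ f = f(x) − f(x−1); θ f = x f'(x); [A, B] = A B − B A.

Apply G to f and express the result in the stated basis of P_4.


∇ f = -(5/4)x^4 + (5/2)x^3 - (5/2)x^2 + (79/12)x - 13/4
θ ∇ f = -5x^4 + (15/2)x^3 - 5x^2 + (79/12)x
θ f = -(5/4)x^5 + (16/3)x^2 - (1/3)x
∇ θ f = -(25/4)x^4 + (25/2)x^3 - (25/2)x^2 + (203/12)x - 83/12
[θ, ∇] f = (5/4)x^4 - 5x^3 + (15/2)x^2 - (31/3)x + 83/12
((3/2)([θ, ∇])) f = (15/8)x^4 - (15/2)x^3 + (45/4)x^2 - (31/2)x + 83/8

the result is g(x) = (15/8)x^4 - (15/2)x^3 + (45/4)x^2 - (31/2)x + 83/8


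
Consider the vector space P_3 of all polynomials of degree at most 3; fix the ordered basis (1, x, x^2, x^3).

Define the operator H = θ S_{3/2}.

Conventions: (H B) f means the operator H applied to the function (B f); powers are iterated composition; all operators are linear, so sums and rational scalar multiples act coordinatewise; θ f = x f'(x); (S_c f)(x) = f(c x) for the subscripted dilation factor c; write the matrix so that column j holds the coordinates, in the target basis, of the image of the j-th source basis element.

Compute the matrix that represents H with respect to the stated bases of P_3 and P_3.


image of 1: 0
image of x: (3/2)x
image of x^2: (9/2)x^2
image of x^3: (81/8)x^3
each image's coordinates form column j of the matrix

the matrix is [[0, 0, 0, 0]; [0, 3/2, 0, 0]; [0, 0, 9/2, 0]; [0, 0, 0, 81/8]] (rows listed top to bottom)


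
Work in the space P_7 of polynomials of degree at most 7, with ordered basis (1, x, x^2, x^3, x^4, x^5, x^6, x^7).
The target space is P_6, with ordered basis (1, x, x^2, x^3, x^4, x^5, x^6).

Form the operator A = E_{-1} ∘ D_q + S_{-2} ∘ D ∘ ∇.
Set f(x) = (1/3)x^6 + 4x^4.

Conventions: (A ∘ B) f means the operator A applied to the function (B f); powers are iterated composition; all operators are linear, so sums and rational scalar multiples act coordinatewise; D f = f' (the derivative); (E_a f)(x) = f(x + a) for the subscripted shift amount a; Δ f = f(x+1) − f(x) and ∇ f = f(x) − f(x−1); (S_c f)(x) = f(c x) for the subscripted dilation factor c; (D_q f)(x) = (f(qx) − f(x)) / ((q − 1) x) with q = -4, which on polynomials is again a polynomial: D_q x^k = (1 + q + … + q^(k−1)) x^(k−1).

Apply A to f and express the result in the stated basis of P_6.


g(x) = -273x^5 + 1525x^4 - 2774x^3 + 3614x^2 - 1861x + 495

D_q f = -273x^5 - 204x^3
E_{-1} D_q f = -273x^5 + 1365x^4 - 2934x^3 + 3342x^2 - 1977x + 477
∇ f = 2x^5 - 5x^4 + (68/3)x^3 - 29x^2 + 18x - 13/3
D ∇ f = 10x^4 - 20x^3 + 68x^2 - 58x + 18
S_{-2} D ∇ f = 160x^4 + 160x^3 + 272x^2 + 116x + 18
(E_{-1} ∘ D_q + S_{-2} ∘ D ∘ ∇) f = -273x^5 + 1525x^4 - 2774x^3 + 3614x^2 - 1861x + 495


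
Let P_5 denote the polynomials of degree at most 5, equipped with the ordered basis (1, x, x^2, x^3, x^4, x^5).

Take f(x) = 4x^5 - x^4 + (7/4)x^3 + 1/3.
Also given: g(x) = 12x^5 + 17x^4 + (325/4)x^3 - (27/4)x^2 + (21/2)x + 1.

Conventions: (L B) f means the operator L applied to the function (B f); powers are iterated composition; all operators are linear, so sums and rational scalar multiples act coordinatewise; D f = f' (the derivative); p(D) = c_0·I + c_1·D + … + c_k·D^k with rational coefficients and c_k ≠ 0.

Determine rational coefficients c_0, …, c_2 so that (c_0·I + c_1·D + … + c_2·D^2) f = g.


p(D) = 3·I + D + D^2, i.e. c_0 = 3, c_1 = 1, c_2 = 1

D^0 f = 4x^5 - x^4 + (7/4)x^3 + 1/3
D^1 f = 20x^4 - 4x^3 + (21/4)x^2
D^2 f = 80x^3 - 12x^2 + (21/2)x
matching coefficients of g against c_0 f + c_1 Df + … from the top degree down determines the c_i
solution: c_0 = 3, c_1 = 1, c_2 = 1


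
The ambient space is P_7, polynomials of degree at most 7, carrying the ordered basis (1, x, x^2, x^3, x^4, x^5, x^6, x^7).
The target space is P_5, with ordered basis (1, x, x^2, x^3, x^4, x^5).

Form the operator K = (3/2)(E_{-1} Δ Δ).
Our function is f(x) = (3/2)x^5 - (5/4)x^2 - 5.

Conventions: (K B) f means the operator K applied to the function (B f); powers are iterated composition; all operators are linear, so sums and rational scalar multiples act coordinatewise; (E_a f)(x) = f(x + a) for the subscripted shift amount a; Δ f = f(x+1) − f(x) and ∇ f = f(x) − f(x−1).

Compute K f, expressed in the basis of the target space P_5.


Δ f = (15/2)x^4 + 15x^3 + 15x^2 + 5x + 1/4
Δ Δ f = 30x^3 + 90x^2 + 105x + 85/2
E_{-1} Δ Δ f = 30x^3 + 15x - 5/2
((3/2)(E_{-1} Δ Δ)) f = 45x^3 + (45/2)x - 15/4

the image equals g(x) = 45x^3 + (45/2)x - 15/4


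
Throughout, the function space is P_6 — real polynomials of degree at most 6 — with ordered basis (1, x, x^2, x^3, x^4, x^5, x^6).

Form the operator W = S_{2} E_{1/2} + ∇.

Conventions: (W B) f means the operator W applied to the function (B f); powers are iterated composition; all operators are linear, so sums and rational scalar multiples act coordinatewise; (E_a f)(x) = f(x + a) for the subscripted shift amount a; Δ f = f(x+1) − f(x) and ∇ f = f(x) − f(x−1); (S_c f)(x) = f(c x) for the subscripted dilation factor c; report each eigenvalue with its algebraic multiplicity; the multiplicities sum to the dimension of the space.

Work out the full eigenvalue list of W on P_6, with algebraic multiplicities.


image of 1: 1
image of x: 2x + 3/2
image of x^2: 4x^2 + 4x - 3/4
image of x^3: 8x^3 + 9x^2 - (3/2)x + 9/8
image of x^4: 16x^4 + 20x^3 + 5x - 15/16
image of x^5: 32x^5 + 45x^4 + 10x^3 + 15x^2 - (35/8)x + 33/32
image of x^6: 64x^6 + 102x^5 + 45x^4 + 40x^3 - (45/4)x^2 + (51/8)x - 63/64
the matrix is upper triangular; its diagonal is (1, 2, 4, 8, 16, 32, 64)
for a triangular matrix the eigenvalues are the diagonal entries, with algebraic multiplicity their repetition count

λ = 1 (multiplicity 1), λ = 2 (multiplicity 1), λ = 4 (multiplicity 1), λ = 8 (multiplicity 1), λ = 16 (multiplicity 1), λ = 32 (multiplicity 1), λ = 64 (multiplicity 1)


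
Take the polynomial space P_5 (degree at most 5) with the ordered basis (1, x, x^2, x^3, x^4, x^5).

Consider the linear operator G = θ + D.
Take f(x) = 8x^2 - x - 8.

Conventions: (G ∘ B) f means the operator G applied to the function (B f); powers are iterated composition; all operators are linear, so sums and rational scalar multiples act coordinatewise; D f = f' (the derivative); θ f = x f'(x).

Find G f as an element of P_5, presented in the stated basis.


θ f = 16x^2 - x
D f = 16x - 1
(θ + D) f = 16x^2 + 15x - 1

the image equals g(x) = 16x^2 + 15x - 1


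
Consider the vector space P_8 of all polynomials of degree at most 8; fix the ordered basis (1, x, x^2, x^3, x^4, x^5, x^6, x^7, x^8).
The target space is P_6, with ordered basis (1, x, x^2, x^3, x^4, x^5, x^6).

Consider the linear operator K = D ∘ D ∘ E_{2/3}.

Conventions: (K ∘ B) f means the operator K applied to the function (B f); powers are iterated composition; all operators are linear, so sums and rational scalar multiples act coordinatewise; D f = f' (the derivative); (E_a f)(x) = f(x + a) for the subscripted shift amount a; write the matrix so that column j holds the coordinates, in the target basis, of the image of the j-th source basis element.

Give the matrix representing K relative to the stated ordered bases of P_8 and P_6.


the matrix is [[0, 0, 2, 4, 16/3, 160/27, 160/27, 448/81, 3584/729]; [0, 0, 0, 6, 16, 80/3, 320/9, 1120/27, 3584/81]; [0, 0, 0, 0, 12, 40, 80, 1120/9, 4480/27]; [0, 0, 0, 0, 0, 20, 80, 560/3, 8960/27]; [0, 0, 0, 0, 0, 0, 30, 140, 1120/3]; [0, 0, 0, 0, 0, 0, 0, 42, 224]; [0, 0, 0, 0, 0, 0, 0, 0, 56]] (rows listed top to bottom)

image of 1: 0
image of x: 0
image of x^2: 2
image of x^3: 6x + 4
image of x^4: 12x^2 + 16x + 16/3
image of x^5: 20x^3 + 40x^2 + (80/3)x + 160/27
image of x^6: 30x^4 + 80x^3 + 80x^2 + (320/9)x + 160/27
image of x^7: 42x^5 + 140x^4 + (560/3)x^3 + (1120/9)x^2 + (1120/27)x + 448/81
image of x^8: 56x^6 + 224x^5 + (1120/3)x^4 + (8960/27)x^3 + (4480/27)x^2 + (3584/81)x + 3584/729
each image's coordinates form column j of the matrix


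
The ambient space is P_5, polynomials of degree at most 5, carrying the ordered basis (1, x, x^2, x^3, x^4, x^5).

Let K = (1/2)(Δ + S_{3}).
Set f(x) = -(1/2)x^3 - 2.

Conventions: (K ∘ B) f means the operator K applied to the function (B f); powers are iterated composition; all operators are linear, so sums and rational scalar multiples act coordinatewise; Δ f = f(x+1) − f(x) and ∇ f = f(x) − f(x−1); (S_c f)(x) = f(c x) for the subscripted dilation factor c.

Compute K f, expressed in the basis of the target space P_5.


Δ f = -(3/2)x^2 - (3/2)x - 1/2
S_{3} f = -(27/2)x^3 - 2
(Δ + S_{3}) f = -(27/2)x^3 - (3/2)x^2 - (3/2)x - 5/2
((1/2)(Δ + S_{3})) f = -(27/4)x^3 - (3/4)x^2 - (3/4)x - 5/4

the result is g(x) = -(27/4)x^3 - (3/4)x^2 - (3/4)x - 5/4


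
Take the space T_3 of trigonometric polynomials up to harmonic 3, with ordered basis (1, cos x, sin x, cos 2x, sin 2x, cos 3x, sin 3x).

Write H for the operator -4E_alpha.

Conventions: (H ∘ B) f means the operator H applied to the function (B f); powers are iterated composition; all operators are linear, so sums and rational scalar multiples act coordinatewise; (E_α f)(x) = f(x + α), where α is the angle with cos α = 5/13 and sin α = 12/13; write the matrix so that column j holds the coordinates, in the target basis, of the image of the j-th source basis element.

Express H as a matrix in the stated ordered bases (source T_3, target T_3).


image of 1: -4
image of cos x: -(20/13)cos x + (48/13)sin x
image of sin x: -(48/13)cos x - (20/13)sin x
image of cos 2x: (476/169)cos 2x + (480/169)sin 2x
image of sin 2x: -(480/169)cos 2x + (476/169)sin 2x
image of cos 3x: (8140/2197)cos 3x - (3312/2197)sin 3x
image of sin 3x: (3312/2197)cos 3x + (8140/2197)sin 3x
each image's coordinates form column j of the matrix

the matrix is [[-4, 0, 0, 0, 0, 0, 0]; [0, -20/13, -48/13, 0, 0, 0, 0]; [0, 48/13, -20/13, 0, 0, 0, 0]; [0, 0, 0, 476/169, -480/169, 0, 0]; [0, 0, 0, 480/169, 476/169, 0, 0]; [0, 0, 0, 0, 0, 8140/2197, 3312/2197]; [0, 0, 0, 0, 0, -3312/2197, 8140/2197]] (rows listed top to bottom)


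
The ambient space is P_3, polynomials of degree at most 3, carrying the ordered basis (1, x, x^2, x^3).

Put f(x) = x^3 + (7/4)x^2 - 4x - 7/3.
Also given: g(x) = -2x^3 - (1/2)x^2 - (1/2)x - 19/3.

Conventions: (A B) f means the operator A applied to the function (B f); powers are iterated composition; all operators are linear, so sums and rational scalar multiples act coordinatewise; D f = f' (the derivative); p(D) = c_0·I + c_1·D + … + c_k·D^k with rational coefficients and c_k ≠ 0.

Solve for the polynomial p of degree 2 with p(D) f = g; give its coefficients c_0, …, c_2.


c_0 = -2, c_1 = 1, c_2 = -2

D^0 f = x^3 + (7/4)x^2 - 4x - 7/3
D^1 f = 3x^2 + (7/2)x - 4
D^2 f = 6x + 7/2
matching coefficients of g against c_0 f + c_1 Df + … from the top degree down determines the c_i
solution: c_0 = -2, c_1 = 1, c_2 = -2


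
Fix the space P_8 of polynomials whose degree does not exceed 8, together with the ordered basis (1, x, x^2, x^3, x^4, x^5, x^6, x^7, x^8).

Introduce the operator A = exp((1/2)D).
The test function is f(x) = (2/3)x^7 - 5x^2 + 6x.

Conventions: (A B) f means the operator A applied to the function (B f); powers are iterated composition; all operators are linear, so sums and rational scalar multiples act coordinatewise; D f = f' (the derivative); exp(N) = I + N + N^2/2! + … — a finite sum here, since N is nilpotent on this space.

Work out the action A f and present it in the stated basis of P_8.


g(x) = (2/3)x^7 + (7/3)x^6 + (7/2)x^5 + (35/12)x^4 + (35/24)x^3 - (73/16)x^2 + (103/96)x + 337/192

order-1 term: (7/3)x^6 - 5x + 3
order-2 term: (7/2)x^5 - 5/4
order-3 term: (35/12)x^4
order-4 term: (35/24)x^3
order-5 term: (7/16)x^2
order-6 term: (7/96)x
order-7 term: 1/192
the series for exp((1/2)D) f terminates at order 7
exp((1/2)D) f = (2/3)x^7 + (7/3)x^6 + (7/2)x^5 + (35/12)x^4 + (35/24)x^3 - (73/16)x^2 + (103/96)x + 337/192


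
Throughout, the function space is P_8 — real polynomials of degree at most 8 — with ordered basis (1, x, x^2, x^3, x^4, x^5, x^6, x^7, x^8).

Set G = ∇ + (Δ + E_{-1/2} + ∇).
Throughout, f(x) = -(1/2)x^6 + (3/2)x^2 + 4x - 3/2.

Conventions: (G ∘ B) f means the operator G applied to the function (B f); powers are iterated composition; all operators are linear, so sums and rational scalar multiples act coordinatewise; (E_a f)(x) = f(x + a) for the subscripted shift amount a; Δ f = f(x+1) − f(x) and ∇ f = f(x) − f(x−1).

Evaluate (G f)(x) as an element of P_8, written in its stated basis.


∇ f = -3x^5 + (15/2)x^4 - 10x^3 + (15/2)x^2 + 3
Δ f = -3x^5 - (15/2)x^4 - 10x^3 - (15/2)x^2 + 5
E_{-1/2} f = -(1/2)x^6 + (3/2)x^5 - (15/8)x^4 + (5/4)x^3 + (33/32)x^2 + (83/32)x - 401/128
∇ f = -3x^5 + (15/2)x^4 - 10x^3 + (15/2)x^2 + 3
(Δ + E_{-1/2} + ∇) f = -(1/2)x^6 - (9/2)x^5 - (15/8)x^4 - (75/4)x^3 + (33/32)x^2 + (83/32)x + 623/128
(∇ + (Δ + E_{-1/2} + ∇)) f = -(1/2)x^6 - (15/2)x^5 + (45/8)x^4 - (115/4)x^3 + (273/32)x^2 + (83/32)x + 1007/128

the result is g(x) = -(1/2)x^6 - (15/2)x^5 + (45/8)x^4 - (115/4)x^3 + (273/32)x^2 + (83/32)x + 1007/128


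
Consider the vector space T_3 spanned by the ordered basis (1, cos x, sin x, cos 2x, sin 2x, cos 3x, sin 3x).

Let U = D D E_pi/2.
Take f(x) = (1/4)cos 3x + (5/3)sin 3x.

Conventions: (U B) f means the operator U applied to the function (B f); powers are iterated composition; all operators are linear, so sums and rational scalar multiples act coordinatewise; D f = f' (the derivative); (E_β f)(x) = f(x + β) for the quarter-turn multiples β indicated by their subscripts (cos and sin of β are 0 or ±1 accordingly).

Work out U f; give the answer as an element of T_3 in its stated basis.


g(x) = 15cos 3x - (9/4)sin 3x

E_pi/2 f = -(5/3)cos 3x + (1/4)sin 3x
D E_pi/2 f = (3/4)cos 3x + 5sin 3x
D D E_pi/2 f = 15cos 3x - (9/4)sin 3x


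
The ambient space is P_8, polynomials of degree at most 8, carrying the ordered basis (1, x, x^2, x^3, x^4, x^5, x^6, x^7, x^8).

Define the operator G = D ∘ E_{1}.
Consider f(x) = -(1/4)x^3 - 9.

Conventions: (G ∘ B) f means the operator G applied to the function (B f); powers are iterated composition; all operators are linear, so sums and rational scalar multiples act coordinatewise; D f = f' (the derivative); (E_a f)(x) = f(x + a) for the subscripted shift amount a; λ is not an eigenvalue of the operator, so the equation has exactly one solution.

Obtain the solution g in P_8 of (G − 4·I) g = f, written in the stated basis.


the result is g(x) = (1/16)x^3 + (3/64)x^2 + (15/128)x + 1203/512

write g with unknown coordinates in the stated basis and equate coefficients in (G − 4·I) g = f
solving from the highest basis element down gives g = (1/16)x^3 + (3/64)x^2 + (15/128)x + 1203/512
check: G g = (3/16)x^2 + (15/32)x + 51/128
so G g − 4·g = -(1/4)x^3 - 9 = f ✓


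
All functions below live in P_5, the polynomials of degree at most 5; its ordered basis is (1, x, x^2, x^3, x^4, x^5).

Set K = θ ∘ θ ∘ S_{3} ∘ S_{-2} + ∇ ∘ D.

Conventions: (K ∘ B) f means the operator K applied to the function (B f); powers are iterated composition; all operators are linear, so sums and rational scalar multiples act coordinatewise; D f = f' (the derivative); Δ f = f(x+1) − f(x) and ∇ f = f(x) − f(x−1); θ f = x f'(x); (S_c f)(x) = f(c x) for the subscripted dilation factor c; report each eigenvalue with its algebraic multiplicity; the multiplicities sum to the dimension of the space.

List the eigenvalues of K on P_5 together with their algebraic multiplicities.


image of 1: 0
image of x: -6x
image of x^2: 144x^2 + 2
image of x^3: -1944x^3 + 6x - 3
image of x^4: 20736x^4 + 12x^2 - 12x + 4
image of x^5: -194400x^5 + 20x^3 - 30x^2 + 20x - 5
the matrix is upper triangular; its diagonal is (0, -6, 144, -1944, 20736, -194400)
for a triangular matrix the eigenvalues are the diagonal entries, with algebraic multiplicity their repetition count

λ = -194400 (multiplicity 1), λ = -1944 (multiplicity 1), λ = -6 (multiplicity 1), λ = 0 (multiplicity 1), λ = 144 (multiplicity 1), λ = 20736 (multiplicity 1)


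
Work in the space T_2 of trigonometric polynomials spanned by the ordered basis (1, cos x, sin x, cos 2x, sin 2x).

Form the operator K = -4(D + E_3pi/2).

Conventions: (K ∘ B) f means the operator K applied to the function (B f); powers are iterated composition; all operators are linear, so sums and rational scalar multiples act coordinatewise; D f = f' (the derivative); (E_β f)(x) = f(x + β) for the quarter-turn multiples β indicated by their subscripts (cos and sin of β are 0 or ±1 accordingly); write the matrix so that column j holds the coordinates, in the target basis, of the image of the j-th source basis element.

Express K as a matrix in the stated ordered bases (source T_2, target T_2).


the matrix is [[-4, 0, 0, 0, 0]; [0, 0, 0, 0, 0]; [0, 0, 0, 0, 0]; [0, 0, 0, 4, -8]; [0, 0, 0, 8, 4]] (rows listed top to bottom)

image of 1: -4
image of cos x: 0
image of sin x: 0
image of cos 2x: 4cos 2x + 8sin 2x
image of sin 2x: -8cos 2x + 4sin 2x
each image's coordinates form column j of the matrix


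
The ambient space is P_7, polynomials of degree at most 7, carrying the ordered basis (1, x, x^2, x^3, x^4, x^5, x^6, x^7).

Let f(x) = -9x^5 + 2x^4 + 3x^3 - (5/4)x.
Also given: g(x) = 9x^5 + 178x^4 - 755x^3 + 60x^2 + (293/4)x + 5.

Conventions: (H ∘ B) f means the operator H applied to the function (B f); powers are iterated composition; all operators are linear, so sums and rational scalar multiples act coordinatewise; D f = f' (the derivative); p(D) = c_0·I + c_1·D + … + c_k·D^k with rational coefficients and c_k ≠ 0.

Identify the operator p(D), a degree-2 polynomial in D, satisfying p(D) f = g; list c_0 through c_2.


D^0 f = -9x^5 + 2x^4 + 3x^3 - (5/4)x
D^1 f = -45x^4 + 8x^3 + 9x^2 - 5/4
D^2 f = -180x^3 + 24x^2 + 18x
matching coefficients of g against c_0 f + c_1 Df + … from the top degree down determines the c_i
solution: c_0 = -1, c_1 = -4, c_2 = 4

c_0 = -1, c_1 = -4, c_2 = 4


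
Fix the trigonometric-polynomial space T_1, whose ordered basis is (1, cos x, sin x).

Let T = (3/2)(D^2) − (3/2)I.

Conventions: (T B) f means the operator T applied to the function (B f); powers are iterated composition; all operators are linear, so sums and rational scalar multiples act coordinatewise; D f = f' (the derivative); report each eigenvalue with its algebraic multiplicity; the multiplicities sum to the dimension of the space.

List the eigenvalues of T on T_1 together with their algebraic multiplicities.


λ = -3 (multiplicity 2), λ = -3/2 (multiplicity 1)

image of 1: -3/2
image of cos x: -3cos x
image of sin x: -3sin x
the matrix is diagonal; its diagonal is (-3/2, -3, -3)
for a triangular matrix the eigenvalues are the diagonal entries, with algebraic multiplicity their repetition count


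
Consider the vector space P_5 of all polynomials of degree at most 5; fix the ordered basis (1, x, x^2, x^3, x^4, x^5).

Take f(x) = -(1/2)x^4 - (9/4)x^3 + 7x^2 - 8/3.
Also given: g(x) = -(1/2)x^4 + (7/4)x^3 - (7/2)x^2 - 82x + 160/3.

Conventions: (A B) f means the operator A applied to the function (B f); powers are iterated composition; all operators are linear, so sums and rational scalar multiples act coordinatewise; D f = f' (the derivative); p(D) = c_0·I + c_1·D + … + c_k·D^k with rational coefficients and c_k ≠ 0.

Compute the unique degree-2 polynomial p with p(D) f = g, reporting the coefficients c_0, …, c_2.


c_0 = 1, c_1 = -2, c_2 = 4

D^0 f = -(1/2)x^4 - (9/4)x^3 + 7x^2 - 8/3
D^1 f = -2x^3 - (27/4)x^2 + 14x
D^2 f = -6x^2 - (27/2)x + 14
matching coefficients of g against c_0 f + c_1 Df + … from the top degree down determines the c_i
solution: c_0 = 1, c_1 = -2, c_2 = 4


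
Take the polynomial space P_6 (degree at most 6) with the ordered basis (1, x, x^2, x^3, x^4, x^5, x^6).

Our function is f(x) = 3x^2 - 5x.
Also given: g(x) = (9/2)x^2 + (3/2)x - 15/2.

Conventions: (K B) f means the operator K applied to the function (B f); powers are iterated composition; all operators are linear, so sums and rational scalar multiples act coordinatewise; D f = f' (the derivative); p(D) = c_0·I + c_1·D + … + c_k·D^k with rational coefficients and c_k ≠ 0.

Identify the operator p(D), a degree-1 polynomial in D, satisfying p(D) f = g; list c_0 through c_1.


D^0 f = 3x^2 - 5x
D^1 f = 6x - 5
matching coefficients of g against c_0 f + c_1 Df + … from the top degree down determines the c_i
solution: c_0 = 3/2, c_1 = 3/2

p(D) = (3/2)·I + (3/2)·D, i.e. c_0 = 3/2, c_1 = 3/2


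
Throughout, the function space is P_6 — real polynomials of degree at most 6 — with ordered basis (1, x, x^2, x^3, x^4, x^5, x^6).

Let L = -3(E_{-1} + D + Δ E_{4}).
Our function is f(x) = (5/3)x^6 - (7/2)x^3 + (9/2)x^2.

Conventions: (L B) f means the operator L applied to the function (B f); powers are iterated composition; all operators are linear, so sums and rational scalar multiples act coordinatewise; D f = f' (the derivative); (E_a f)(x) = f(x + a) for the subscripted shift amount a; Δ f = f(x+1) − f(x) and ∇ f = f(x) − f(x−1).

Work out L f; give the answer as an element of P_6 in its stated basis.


E_{-1} f = (5/3)x^6 - 10x^5 + 25x^4 - (221/6)x^3 + 40x^2 - (59/2)x + 29/3
D f = 10x^5 - (21/2)x^2 + 9x
E_{4} f = (5/3)x^6 + 40x^5 + 400x^4 + (12779/6)x^3 + (12725/2)x^2 + 10108x + 20024/3
Δ E_{4} f = 10x^5 + 225x^4 + (6100/3)x^3 + (18429/2)x^2 + (41849/2)x + 19042
(E_{-1} + D + Δ E_{4}) f = (5/3)x^6 + 10x^5 + 250x^4 + (3993/2)x^3 + 9244x^2 + 20904x + 57155/3
(-3(E_{-1} + D + Δ E_{4})) f = -5x^6 - 30x^5 - 750x^4 - (11979/2)x^3 - 27732x^2 - 62712x - 57155

the image equals g(x) = -5x^6 - 30x^5 - 750x^4 - (11979/2)x^3 - 27732x^2 - 62712x - 57155


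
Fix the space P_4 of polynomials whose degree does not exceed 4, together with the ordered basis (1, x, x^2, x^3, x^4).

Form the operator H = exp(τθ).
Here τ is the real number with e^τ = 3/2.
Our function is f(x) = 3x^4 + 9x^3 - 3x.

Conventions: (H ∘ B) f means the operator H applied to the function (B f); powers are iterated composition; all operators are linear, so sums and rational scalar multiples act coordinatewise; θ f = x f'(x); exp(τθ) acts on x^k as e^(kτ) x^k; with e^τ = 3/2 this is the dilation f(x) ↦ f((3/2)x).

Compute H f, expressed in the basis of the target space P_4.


exp(τθ) x^k = e^(kτ) x^k; with e^τ = 3/2 this sends x^k to (3/2)^k x^k
x ↦ 3/2 x
x^3 ↦ 27/8 x^3
x^4 ↦ 81/16 x^4
applying this coordinatewise to f: exp(τθ) f = (243/16)x^4 + (243/8)x^3 - (9/2)x

the image equals g(x) = (243/16)x^4 + (243/8)x^3 - (9/2)x


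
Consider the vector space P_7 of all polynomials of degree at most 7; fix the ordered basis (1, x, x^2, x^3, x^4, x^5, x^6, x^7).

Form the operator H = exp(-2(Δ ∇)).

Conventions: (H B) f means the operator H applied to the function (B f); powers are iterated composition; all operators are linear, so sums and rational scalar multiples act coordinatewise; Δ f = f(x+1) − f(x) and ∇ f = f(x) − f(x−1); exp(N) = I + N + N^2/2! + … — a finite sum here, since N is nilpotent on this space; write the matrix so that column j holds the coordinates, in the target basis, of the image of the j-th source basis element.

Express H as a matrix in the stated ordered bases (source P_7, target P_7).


the matrix is [[1, 0, -4, 0, 44, 0, -724, 0]; [0, 1, 0, -12, 0, 220, 0, -5068]; [0, 0, 1, 0, -24, 0, 660, 0]; [0, 0, 0, 1, 0, -40, 0, 1540]; [0, 0, 0, 0, 1, 0, -60, 0]; [0, 0, 0, 0, 0, 1, 0, -84]; [0, 0, 0, 0, 0, 0, 1, 0]; [0, 0, 0, 0, 0, 0, 0, 1]] (rows listed top to bottom)

image of 1: 1
image of x: x
image of x^2: x^2 - 4
image of x^3: x^3 - 12x
image of x^4: x^4 - 24x^2 + 44
image of x^5: x^5 - 40x^3 + 220x
image of x^6: x^6 - 60x^4 + 660x^2 - 724
image of x^7: x^7 - 84x^5 + 1540x^3 - 5068x
each image's coordinates form column j of the matrix


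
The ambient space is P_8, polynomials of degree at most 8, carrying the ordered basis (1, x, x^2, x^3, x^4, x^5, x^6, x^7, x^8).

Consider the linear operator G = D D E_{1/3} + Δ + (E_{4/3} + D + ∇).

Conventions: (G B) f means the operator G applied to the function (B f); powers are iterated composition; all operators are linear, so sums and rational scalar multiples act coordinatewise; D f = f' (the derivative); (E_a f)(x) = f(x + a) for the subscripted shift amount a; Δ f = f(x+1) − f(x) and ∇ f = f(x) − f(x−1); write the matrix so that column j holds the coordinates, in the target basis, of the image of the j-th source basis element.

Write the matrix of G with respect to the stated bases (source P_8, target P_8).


the matrix is [[1, 13/3, 34/9, 172/27, 364/81, 1690/243, 4366/729, 21136/2187, 66040/6561]; [0, 1, 26/3, 34/3, 688/27, 1820/81, 3380/81, 30562/729, 169088/2187]; [0, 0, 1, 13, 68/3, 1720/27, 1820/27, 11830/81, 122248/729]; [0, 0, 0, 1, 52/3, 340/9, 3440/27, 12740/81, 94640/243]; [0, 0, 0, 0, 1, 65/3, 170/3, 6020/27, 25480/81]; [0, 0, 0, 0, 0, 1, 26, 238/3, 9632/27]; [0, 0, 0, 0, 0, 0, 1, 91/3, 952/9]; [0, 0, 0, 0, 0, 0, 0, 1, 104/3]; [0, 0, 0, 0, 0, 0, 0, 0, 1]] (rows listed top to bottom)

image of 1: 1
image of x: x + 13/3
image of x^2: x^2 + (26/3)x + 34/9
image of x^3: x^3 + 13x^2 + (34/3)x + 172/27
image of x^4: x^4 + (52/3)x^3 + (68/3)x^2 + (688/27)x + 364/81
image of x^5: x^5 + (65/3)x^4 + (340/9)x^3 + (1720/27)x^2 + (1820/81)x + 1690/243
image of x^6: x^6 + 26x^5 + (170/3)x^4 + (3440/27)x^3 + (1820/27)x^2 + (3380/81)x + 4366/729
image of x^7: x^7 + (91/3)x^6 + (238/3)x^5 + (6020/27)x^4 + (12740/81)x^3 + (11830/81)x^2 + (30562/729)x + 21136/2187
image of x^8: x^8 + (104/3)x^7 + (952/9)x^6 + (9632/27)x^5 + (25480/81)x^4 + (94640/243)x^3 + (122248/729)x^2 + (169088/2187)x + 66040/6561
each image's coordinates form column j of the matrix


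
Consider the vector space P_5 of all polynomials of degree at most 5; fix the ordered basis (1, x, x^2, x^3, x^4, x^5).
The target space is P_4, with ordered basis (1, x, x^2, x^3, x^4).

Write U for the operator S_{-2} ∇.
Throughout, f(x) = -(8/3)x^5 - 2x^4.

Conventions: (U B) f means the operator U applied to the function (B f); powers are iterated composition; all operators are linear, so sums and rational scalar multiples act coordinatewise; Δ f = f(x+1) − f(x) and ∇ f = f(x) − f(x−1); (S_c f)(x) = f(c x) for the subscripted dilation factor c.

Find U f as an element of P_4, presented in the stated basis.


the result is g(x) = -(640/3)x^4 - (448/3)x^3 - (176/3)x^2 - (32/3)x - 2/3

∇ f = -(40/3)x^4 + (56/3)x^3 - (44/3)x^2 + (16/3)x - 2/3
S_{-2} ∇ f = -(640/3)x^4 - (448/3)x^3 - (176/3)x^2 - (32/3)x - 2/3


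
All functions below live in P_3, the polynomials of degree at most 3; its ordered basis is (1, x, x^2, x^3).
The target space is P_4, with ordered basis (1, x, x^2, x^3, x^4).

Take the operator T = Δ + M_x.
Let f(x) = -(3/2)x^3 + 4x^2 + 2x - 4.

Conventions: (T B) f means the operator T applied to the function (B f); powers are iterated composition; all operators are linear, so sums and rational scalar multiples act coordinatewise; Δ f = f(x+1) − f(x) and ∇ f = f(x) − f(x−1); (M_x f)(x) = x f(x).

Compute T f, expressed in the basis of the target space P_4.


Δ f = -(9/2)x^2 + (7/2)x + 9/2
M_x f = -(3/2)x^4 + 4x^3 + 2x^2 - 4x
(Δ + M_x) f = -(3/2)x^4 + 4x^3 - (5/2)x^2 - (1/2)x + 9/2

g(x) = -(3/2)x^4 + 4x^3 - (5/2)x^2 - (1/2)x + 9/2


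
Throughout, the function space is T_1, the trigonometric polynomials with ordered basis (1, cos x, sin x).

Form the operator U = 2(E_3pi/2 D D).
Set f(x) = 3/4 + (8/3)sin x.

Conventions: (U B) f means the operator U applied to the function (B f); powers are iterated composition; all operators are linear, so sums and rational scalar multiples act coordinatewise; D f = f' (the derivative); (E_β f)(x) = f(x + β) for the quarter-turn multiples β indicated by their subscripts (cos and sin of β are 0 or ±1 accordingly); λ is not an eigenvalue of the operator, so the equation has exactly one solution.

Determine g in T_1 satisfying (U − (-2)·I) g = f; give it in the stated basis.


the image equals g(x) = 3/8 - (2/3)cos x + (2/3)sin x

write g with unknown coordinates in the stated basis and equate coefficients in (U − (-2)·I) g = f
solving from the highest basis element down gives g = 3/8 - (2/3)cos x + (2/3)sin x
check: U g = (4/3)cos x + (4/3)sin x
so U g − (-2)·g = 3/4 + (8/3)sin x = f ✓


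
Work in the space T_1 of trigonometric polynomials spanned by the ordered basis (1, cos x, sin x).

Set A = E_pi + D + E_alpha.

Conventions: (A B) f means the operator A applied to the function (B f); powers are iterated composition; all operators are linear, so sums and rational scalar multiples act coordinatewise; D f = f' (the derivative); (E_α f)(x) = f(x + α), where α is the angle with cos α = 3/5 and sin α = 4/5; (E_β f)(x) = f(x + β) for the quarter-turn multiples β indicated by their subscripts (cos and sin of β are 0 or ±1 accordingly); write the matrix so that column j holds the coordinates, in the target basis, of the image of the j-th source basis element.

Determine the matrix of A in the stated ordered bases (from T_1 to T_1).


image of 1: 2
image of cos x: -(2/5)cos x - (9/5)sin x
image of sin x: (9/5)cos x - (2/5)sin x
each image's coordinates form column j of the matrix

the matrix is [[2, 0, 0]; [0, -2/5, 9/5]; [0, -9/5, -2/5]] (rows listed top to bottom)


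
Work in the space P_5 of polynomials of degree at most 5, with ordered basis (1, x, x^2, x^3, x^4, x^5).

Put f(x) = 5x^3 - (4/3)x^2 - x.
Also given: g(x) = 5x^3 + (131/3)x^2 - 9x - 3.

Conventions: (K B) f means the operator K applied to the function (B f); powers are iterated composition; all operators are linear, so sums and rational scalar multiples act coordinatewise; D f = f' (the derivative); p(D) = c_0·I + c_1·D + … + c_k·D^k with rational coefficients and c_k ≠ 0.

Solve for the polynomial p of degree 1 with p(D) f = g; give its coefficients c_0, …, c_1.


D^0 f = 5x^3 - (4/3)x^2 - x
D^1 f = 15x^2 - (8/3)x - 1
matching coefficients of g against c_0 f + c_1 Df + … from the top degree down determines the c_i
solution: c_0 = 1, c_1 = 3

c_0 = 1, c_1 = 3


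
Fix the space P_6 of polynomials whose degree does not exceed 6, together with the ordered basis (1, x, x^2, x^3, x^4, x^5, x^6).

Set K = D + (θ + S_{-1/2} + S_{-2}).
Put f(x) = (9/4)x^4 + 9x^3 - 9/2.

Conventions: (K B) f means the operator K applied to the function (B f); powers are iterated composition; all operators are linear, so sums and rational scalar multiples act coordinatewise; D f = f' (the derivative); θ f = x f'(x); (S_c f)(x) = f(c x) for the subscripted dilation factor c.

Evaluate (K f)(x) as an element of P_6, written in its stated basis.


D f = 9x^3 + 27x^2
θ f = 9x^4 + 27x^3
S_{-1/2} f = (9/64)x^4 - (9/8)x^3 - 9/2
S_{-2} f = 36x^4 - 72x^3 - 9/2
(θ + S_{-1/2} + S_{-2}) f = (2889/64)x^4 - (369/8)x^3 - 9
(D + (θ + S_{-1/2} + S_{-2})) f = (2889/64)x^4 - (297/8)x^3 + 27x^2 - 9

the image equals g(x) = (2889/64)x^4 - (297/8)x^3 + 27x^2 - 9


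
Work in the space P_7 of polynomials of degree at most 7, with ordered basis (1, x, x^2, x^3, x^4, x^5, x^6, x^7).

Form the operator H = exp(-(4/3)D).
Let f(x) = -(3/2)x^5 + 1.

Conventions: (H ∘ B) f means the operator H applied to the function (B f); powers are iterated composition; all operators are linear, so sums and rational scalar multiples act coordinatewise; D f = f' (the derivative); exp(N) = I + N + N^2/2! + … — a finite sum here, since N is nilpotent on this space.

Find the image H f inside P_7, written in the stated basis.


order-1 term: 10x^4
order-2 term: -(80/3)x^3
order-3 term: (320/9)x^2
order-4 term: -(640/27)x
order-5 term: 512/81
the series for exp(-(4/3)D) f terminates at order 5
exp(-(4/3)D) f = -(3/2)x^5 + 10x^4 - (80/3)x^3 + (320/9)x^2 - (640/27)x + 593/81

the result is g(x) = -(3/2)x^5 + 10x^4 - (80/3)x^3 + (320/9)x^2 - (640/27)x + 593/81


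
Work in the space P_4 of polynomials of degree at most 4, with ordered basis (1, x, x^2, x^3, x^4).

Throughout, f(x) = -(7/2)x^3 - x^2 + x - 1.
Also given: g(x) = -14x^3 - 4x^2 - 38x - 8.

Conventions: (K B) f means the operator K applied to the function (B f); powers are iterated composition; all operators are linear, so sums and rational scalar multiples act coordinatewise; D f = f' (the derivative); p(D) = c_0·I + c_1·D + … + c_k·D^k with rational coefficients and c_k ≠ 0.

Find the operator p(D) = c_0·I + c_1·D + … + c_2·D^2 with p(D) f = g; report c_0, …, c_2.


p(D) = 4·I + 2·D^2, i.e. c_0 = 4, c_1 = 0, c_2 = 2

D^0 f = -(7/2)x^3 - x^2 + x - 1
D^1 f = -(21/2)x^2 - 2x + 1
D^2 f = -21x - 2
matching coefficients of g against c_0 f + c_1 Df + … from the top degree down determines the c_i
solution: c_0 = 4, c_1 = 0, c_2 = 2


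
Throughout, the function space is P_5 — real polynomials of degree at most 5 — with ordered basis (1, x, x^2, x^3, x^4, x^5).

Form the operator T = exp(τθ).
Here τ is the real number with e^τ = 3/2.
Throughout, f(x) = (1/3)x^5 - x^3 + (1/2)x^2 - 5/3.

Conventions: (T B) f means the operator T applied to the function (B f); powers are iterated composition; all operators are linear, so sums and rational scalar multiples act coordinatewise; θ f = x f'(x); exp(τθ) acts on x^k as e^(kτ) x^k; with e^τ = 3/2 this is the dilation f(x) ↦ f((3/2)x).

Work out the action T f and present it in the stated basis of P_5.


exp(τθ) x^k = e^(kτ) x^k; with e^τ = 3/2 this sends x^k to (3/2)^k x^k
x^2 ↦ 9/4 x^2
x^3 ↦ 27/8 x^3
x^5 ↦ 243/32 x^5
applying this coordinatewise to f: exp(τθ) f = (81/32)x^5 - (27/8)x^3 + (9/8)x^2 - 5/3

g(x) = (81/32)x^5 - (27/8)x^3 + (9/8)x^2 - 5/3


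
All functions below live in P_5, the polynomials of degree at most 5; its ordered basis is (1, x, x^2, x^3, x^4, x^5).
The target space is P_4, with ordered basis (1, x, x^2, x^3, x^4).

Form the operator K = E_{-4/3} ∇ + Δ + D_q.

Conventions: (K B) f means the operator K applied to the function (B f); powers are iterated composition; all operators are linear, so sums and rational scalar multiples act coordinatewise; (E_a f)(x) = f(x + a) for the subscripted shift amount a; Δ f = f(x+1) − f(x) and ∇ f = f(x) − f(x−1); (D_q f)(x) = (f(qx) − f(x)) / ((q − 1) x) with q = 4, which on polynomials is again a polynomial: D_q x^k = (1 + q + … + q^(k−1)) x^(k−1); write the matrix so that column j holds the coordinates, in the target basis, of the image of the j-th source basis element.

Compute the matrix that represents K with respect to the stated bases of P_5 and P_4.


image of 1: 0
image of x: 3
image of x^2: 9x - 8/3
image of x^3: 27x^2 - 8x + 34/3
image of x^4: 93x^3 - 16x^2 + (136/3)x - 688/27
image of x^5: 351x^4 - (80/3)x^3 + (340/3)x^2 - (3440/27)x + 5342/81
each image's coordinates form column j of the matrix

the matrix is [[0, 3, -8/3, 34/3, -688/27, 5342/81]; [0, 0, 9, -8, 136/3, -3440/27]; [0, 0, 0, 27, -16, 340/3]; [0, 0, 0, 0, 93, -80/3]; [0, 0, 0, 0, 0, 351]] (rows listed top to bottom)


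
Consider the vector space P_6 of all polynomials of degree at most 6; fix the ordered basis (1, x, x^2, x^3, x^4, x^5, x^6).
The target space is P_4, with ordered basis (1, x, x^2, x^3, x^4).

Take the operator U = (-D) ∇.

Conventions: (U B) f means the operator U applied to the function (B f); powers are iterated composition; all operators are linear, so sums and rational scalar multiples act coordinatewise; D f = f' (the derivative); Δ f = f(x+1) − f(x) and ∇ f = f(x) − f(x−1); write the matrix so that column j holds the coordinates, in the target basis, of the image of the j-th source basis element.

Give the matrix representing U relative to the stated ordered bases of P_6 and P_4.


image of 1: 0
image of x: 0
image of x^2: -2
image of x^3: -6x + 3
image of x^4: -12x^2 + 12x - 4
image of x^5: -20x^3 + 30x^2 - 20x + 5
image of x^6: -30x^4 + 60x^3 - 60x^2 + 30x - 6
each image's coordinates form column j of the matrix

the matrix is [[0, 0, -2, 3, -4, 5, -6]; [0, 0, 0, -6, 12, -20, 30]; [0, 0, 0, 0, -12, 30, -60]; [0, 0, 0, 0, 0, -20, 60]; [0, 0, 0, 0, 0, 0, -30]] (rows listed top to bottom)


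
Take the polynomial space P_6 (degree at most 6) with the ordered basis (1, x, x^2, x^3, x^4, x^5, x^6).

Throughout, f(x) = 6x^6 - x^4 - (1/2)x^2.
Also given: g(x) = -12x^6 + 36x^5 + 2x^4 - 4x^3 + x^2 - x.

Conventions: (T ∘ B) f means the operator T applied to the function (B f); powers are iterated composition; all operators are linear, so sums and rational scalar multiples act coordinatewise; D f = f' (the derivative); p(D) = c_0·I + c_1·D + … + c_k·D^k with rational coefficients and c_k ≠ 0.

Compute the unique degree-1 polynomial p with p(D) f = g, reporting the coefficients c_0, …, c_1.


p(D) = -2·I + D, i.e. c_0 = -2, c_1 = 1

D^0 f = 6x^6 - x^4 - (1/2)x^2
D^1 f = 36x^5 - 4x^3 - x
matching coefficients of g against c_0 f + c_1 Df + … from the top degree down determines the c_i
solution: c_0 = -2, c_1 = 1


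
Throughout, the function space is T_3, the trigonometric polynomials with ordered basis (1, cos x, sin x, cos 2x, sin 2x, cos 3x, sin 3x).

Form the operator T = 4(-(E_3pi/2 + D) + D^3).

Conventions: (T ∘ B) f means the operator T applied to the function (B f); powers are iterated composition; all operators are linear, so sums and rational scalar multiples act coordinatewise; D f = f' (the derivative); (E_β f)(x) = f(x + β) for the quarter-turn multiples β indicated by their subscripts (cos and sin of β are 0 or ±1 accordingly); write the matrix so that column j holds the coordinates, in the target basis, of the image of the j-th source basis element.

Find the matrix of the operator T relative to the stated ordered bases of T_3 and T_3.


image of 1: -4
image of cos x: 4sin x
image of sin x: -4cos x
image of cos 2x: 4cos 2x + 40sin 2x
image of sin 2x: -40cos 2x + 4sin 2x
image of cos 3x: 124sin 3x
image of sin 3x: -124cos 3x
each image's coordinates form column j of the matrix

the matrix is [[-4, 0, 0, 0, 0, 0, 0]; [0, 0, -4, 0, 0, 0, 0]; [0, 4, 0, 0, 0, 0, 0]; [0, 0, 0, 4, -40, 0, 0]; [0, 0, 0, 40, 4, 0, 0]; [0, 0, 0, 0, 0, 0, -124]; [0, 0, 0, 0, 0, 124, 0]] (rows listed top to bottom)
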